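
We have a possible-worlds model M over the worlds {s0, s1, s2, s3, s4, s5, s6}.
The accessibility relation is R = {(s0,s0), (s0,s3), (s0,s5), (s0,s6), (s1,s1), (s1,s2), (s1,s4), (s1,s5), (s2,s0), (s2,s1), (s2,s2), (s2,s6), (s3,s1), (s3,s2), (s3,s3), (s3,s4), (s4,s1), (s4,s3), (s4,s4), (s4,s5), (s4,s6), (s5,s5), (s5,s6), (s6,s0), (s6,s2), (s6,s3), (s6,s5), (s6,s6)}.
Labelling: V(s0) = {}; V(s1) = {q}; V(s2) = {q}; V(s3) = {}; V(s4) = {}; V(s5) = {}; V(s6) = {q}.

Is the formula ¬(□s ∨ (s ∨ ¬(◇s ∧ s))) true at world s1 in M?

No

At s1: □s ∨ (s ∨ ¬(◇s ∧ s)) is true, so ¬(□s ∨ (s ∨ ¬(◇s ∧ s))) is false.
  At s1: □s is false, s ∨ ¬(◇s ∧ s) is true, so □s ∨ (s ∨ ¬(◇s ∧ s)) is true.
    At s1: □s requires s at every successor {s1, s2, s4, s5}.
      s fails at s1, so □s is false at s1.
    At s1: s is false, ¬(◇s ∧ s) is true, so s ∨ ¬(◇s ∧ s) is true.
      At s1: ◇s ∧ s is false, so ¬(◇s ∧ s) is true.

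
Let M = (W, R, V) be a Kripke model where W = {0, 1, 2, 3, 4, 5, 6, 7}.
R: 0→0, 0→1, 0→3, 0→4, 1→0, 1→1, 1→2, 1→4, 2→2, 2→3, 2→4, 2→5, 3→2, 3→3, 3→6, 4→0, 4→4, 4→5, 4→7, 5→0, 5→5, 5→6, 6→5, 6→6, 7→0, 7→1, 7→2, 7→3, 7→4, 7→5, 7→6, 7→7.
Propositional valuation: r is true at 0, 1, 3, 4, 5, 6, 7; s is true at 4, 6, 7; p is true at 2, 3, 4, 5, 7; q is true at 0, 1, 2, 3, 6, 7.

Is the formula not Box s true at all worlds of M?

Yes

Recall that Box ψ holds at a world iff ψ holds at every accessible world, and Dia ψ holds iff ψ holds at some accessible world.
Let φ = not Box s. Evaluate φ at each world:
  0 (successors {0, 1, 3, 4}): φ is true.
  1 (successors {0, 1, 2, 4}): φ is true.
  2 (successors {2, 3, 4, 5}): φ is true.
  3 (successors {2, 3, 6}): φ is true.
  4 (successors {0, 4, 5, 7}): φ is true.
  5 (successors {0, 5, 6}): φ is true.
  6 (successors {5, 6}): φ is true.
  7 (successors {0, 1, 2, 3, 4, 5, 6, 7}): φ is true.
For instance, at 6:
  At 6: Box s is false, so not Box s is true.
    At 6: Box s requires s at every successor {5, 6}.
      s fails at 5, so Box s is false at 6.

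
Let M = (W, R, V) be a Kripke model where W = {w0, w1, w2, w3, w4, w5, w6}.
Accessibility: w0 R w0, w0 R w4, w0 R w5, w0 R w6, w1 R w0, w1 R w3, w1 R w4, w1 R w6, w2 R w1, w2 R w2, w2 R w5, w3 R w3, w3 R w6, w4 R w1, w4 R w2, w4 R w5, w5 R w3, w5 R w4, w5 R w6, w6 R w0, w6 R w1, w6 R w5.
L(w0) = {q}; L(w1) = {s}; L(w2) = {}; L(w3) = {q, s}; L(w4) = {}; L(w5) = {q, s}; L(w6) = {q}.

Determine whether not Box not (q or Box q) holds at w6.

Yes

At w6: Box not (q or Box q) is false, so not Box not (q or Box q) is true.
  At w6: Box not (q or Box q) requires not (q or Box q) at every successor {w0, w1, w5}.
    not (q or Box q) fails at w0, so Box not (q or Box q) is false at w6.
      At w0: q or Box q is true, so not (q or Box q) is false.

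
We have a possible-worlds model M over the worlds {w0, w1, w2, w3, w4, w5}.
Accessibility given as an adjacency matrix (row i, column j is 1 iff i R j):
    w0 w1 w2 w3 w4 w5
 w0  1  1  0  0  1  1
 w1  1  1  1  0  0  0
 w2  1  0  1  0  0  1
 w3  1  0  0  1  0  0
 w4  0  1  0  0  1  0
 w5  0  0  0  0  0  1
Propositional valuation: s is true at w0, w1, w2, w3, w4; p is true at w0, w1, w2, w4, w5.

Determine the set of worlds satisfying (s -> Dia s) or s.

Let φ = (s -> Dia s) or s. Evaluate φ at each world:
  w0 (successors {w0, w1, w4, w5}): φ is true.
  w1 (successors {w0, w1, w2}): φ is true.
  w2 (successors {w0, w2, w5}): φ is true.
  w3 (successors {w0, w3}): φ is true.
  w4 (successors {w1, w4}): φ is true.
  w5 (successors {w5}): φ is true.
For instance, at w4:
  At w4: s -> Dia s is true, s is true, so (s -> Dia s) or s is true.
    At w4: s is true, Dia s is true, so s -> Dia s is true.
      At w4: Dia s requires s at some successor in {w1, w4}.
        s holds at w1, so Dia s is true at w4.
Satisfying worlds: {w0, w1, w2, w3, w4, w5}

w0, w1, w2, w3, w4, w5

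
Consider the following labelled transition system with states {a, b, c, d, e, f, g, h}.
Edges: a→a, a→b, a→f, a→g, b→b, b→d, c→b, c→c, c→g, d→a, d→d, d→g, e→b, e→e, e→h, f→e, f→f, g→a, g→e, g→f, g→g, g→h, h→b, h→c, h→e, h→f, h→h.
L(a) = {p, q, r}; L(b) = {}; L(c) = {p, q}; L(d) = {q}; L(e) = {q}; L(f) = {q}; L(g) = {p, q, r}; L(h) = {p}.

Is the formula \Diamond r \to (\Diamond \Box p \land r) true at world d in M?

No

At d: \Diamond r is true, \Diamond \Box p \land r is false, so \Diamond r \to (\Diamond \Box p \land r) is false.
  At d: \Diamond r requires r at some successor in {a, d, g}.
    r holds at a, so \Diamond r is true at d.
  At d: \Diamond \Box p is false, r is false, so \Diamond \Box p \land r is false.
    At d: \Diamond \Box p requires \Box p at some successor in {a, d, g}.
      At a: \Box p is false.
      At d: \Box p is false.
      At g: \Box p is false.
    So \Diamond \Box p is false at d.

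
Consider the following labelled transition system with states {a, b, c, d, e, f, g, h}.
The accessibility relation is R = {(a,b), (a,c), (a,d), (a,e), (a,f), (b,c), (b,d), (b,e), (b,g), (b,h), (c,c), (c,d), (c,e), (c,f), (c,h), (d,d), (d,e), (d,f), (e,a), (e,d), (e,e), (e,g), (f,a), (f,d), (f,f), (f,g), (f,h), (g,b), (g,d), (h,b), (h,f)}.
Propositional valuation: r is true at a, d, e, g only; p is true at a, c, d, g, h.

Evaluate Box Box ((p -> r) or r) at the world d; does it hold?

No

At d: Box Box ((p -> r) or r) requires Box ((p -> r) or r) at every successor {d, e, f}.
  Box ((p -> r) or r) fails at f, so Box Box ((p -> r) or r) is false at d.
    At f: Box ((p -> r) or r) requires (p -> r) or r at every successor {a, d, f, g, h}.
      (p -> r) or r fails at h, so Box ((p -> r) or r) is false at f.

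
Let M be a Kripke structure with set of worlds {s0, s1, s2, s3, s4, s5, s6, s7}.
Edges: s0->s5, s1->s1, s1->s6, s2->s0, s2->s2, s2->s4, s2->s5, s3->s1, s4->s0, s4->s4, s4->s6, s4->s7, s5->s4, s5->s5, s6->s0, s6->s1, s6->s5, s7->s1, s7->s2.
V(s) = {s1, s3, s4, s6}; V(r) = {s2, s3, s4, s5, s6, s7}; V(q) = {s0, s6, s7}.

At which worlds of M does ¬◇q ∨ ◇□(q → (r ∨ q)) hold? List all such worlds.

Let φ = ¬◇q ∨ ◇□(q → (r ∨ q)). Evaluate φ at each world:
  s0 (successors {s5}): φ is true.
  s1 (successors {s1, s6}): φ is true.
  s2 (successors {s0, s2, s4, s5}): φ is true.
  s3 (successors {s1}): φ is true.
  s4 (successors {s0, s4, s6, s7}): φ is true.
  s5 (successors {s4, s5}): φ is true.
  s6 (successors {s0, s1, s5}): φ is true.
  s7 (successors {s1, s2}): φ is true.
For instance, at s5:
  At s5: ¬◇q is true, ◇□(q → (r ∨ q)) is true, so ¬◇q ∨ ◇□(q → (r ∨ q)) is true.
    At s5: ◇q is false, so ¬◇q is true.
      At s5: ◇q requires q at some successor in {s4, s5}.
        At s4: q is false.
        At s5: q is false.
      So ◇q is false at s5.
    At s5: ◇□(q → (r ∨ q)) requires □(q → (r ∨ q)) at some successor in {s4, s5}.
      □(q → (r ∨ q)) holds at s4, so ◇□(q → (r ∨ q)) is true at s5.
Satisfying worlds: {s0, s1, s2, s3, s4, s5, s6, s7}

s0, s1, s2, s3, s4, s5, s6, s7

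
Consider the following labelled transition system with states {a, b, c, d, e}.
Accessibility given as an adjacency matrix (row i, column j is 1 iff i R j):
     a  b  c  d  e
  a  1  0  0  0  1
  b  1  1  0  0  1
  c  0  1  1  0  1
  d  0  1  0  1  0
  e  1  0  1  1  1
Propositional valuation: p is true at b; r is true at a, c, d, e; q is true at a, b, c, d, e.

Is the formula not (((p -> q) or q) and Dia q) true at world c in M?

No

Recall that Dia ψ holds at a world iff ψ holds at some accessible world.
At c: ((p -> q) or q) and Dia q is true, so not (((p -> q) or q) and Dia q) is false.
  At c: (p -> q) or q is true, Dia q is true, so ((p -> q) or q) and Dia q is true.
    At c: Dia q requires q at some successor in {b, c, e}.
      q holds at b, so Dia q is true at c.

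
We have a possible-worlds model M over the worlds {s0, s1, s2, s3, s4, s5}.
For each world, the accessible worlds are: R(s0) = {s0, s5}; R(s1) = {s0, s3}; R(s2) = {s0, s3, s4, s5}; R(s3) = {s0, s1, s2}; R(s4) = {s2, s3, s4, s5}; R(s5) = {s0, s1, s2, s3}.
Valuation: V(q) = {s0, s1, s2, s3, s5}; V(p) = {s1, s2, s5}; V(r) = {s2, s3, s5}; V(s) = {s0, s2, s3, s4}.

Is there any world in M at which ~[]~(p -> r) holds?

Yes

Let φ = ~[]~(p -> r). Evaluate φ at each world:
  s0 (successors {s0, s5}): φ is true.
  s1 (successors {s0, s3}): φ is true.
  s2 (successors {s0, s3, s4, s5}): φ is true.
  s3 (successors {s0, s1, s2}): φ is true.
  s4 (successors {s2, s3, s4, s5}): φ is true.
  s5 (successors {s0, s1, s2, s3}): φ is true.
Detail at s0 (witness):
  At s0: []~(p -> r) is false, so ~[]~(p -> r) is true.
    At s0: []~(p -> r) requires ~(p -> r) at every successor {s0, s5}.
      ~(p -> r) fails at s0, so []~(p -> r) is false at s0.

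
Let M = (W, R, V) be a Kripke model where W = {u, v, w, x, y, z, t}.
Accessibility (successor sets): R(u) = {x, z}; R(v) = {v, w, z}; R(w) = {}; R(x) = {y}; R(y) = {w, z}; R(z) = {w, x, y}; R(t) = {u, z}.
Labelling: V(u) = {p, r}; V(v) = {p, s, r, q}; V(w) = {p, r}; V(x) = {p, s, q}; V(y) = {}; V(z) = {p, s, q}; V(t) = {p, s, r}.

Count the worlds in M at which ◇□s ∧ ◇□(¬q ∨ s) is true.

Recall that □ψ holds at a world iff ψ holds at every accessible world, and ◇ψ holds iff ψ holds at some accessible world.
Let φ = ◇□s ∧ ◇□(¬q ∨ s). Evaluate φ at each world:
  u (successors {x, z}): φ is false.
  v (successors {v, w, z}): φ is true.
  w (successors ∅): φ is false.
  x (successors {y}): φ is false.
  y (successors {w, z}): φ is true.
  z (successors {w, x, y}): φ is true.
  t (successors {u, z}): φ is true.
For instance, at u:
  At u: ◇□s is false, ◇□(¬q ∨ s) is true, so ◇□s ∧ ◇□(¬q ∨ s) is false.
    At u: ◇□s requires □s at some successor in {x, z}.
      At x: □s is false.
      At z: □s is false.
    So ◇□s is false at u.
    At u: ◇□(¬q ∨ s) requires □(¬q ∨ s) at some successor in {x, z}.
      □(¬q ∨ s) holds at x, so ◇□(¬q ∨ s) is true at u.
Satisfying worlds: {v, y, z, t}

4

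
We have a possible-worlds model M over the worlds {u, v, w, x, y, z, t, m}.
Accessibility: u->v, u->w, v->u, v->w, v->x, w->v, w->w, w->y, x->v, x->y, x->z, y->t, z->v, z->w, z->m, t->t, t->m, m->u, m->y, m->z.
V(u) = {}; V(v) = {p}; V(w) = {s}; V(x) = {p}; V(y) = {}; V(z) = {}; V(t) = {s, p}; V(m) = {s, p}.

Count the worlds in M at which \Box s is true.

Let φ = \Box s. Evaluate φ at each world:
  u (successors {v, w}): φ is false.
  v (successors {u, w, x}): φ is false.
  w (successors {v, w, y}): φ is false.
  x (successors {v, y, z}): φ is false.
  y (successors {t}): φ is true.
  z (successors {v, w, m}): φ is false.
  t (successors {t, m}): φ is true.
  m (successors {u, y, z}): φ is false.
For instance, at z:
  At z: \Box s requires s at every successor {v, w, m}.
    s fails at v, so \Box s is false at z.
Satisfying worlds: {y, t}

2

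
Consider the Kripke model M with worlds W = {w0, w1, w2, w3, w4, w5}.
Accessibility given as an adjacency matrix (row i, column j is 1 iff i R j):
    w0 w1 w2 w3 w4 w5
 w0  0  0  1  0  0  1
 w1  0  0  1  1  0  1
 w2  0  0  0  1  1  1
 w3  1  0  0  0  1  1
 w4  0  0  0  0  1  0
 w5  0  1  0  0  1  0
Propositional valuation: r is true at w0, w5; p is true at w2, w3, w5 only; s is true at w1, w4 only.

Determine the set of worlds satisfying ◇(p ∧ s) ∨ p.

w2, w3, w5

Let φ = ◇(p ∧ s) ∨ p. Evaluate φ at each world:
  w0 (successors {w2, w5}): φ is false.
  w1 (successors {w2, w3, w5}): φ is false.
  w2 (successors {w3, w4, w5}): φ is true.
  w3 (successors {w0, w4, w5}): φ is true.
  w4 (successors {w4}): φ is false.
  w5 (successors {w1, w4}): φ is true.
For instance, at w2:
  At w2: ◇(p ∧ s) is false, p is true, so ◇(p ∧ s) ∨ p is true.
    At w2: ◇(p ∧ s) requires p ∧ s at some successor in {w3, w4, w5}.
      At w3: p ∧ s is false.
      At w4: p ∧ s is false.
      At w5: p ∧ s is false.
    So ◇(p ∧ s) is false at w2.
Satisfying worlds: {w2, w3, w5}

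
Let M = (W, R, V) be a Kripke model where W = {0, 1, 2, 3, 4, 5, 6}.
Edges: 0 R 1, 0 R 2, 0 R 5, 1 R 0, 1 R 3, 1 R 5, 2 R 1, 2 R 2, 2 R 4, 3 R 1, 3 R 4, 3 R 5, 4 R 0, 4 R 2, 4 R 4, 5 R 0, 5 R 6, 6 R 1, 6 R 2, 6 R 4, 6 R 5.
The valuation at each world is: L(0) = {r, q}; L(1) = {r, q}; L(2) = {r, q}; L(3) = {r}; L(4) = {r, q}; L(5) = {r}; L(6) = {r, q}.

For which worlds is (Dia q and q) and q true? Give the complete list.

Recall that Dia ψ holds at a world iff ψ holds at some accessible world.
Let φ = (Dia q and q) and q. Evaluate φ at each world:
  0 (successors {1, 2, 5}): φ is true.
  1 (successors {0, 3, 5}): φ is true.
  2 (successors {1, 2, 4}): φ is true.
  3 (successors {1, 4, 5}): φ is false.
  4 (successors {0, 2, 4}): φ is true.
  5 (successors {0, 6}): φ is false.
  6 (successors {1, 2, 4, 5}): φ is true.
For instance, at 3:
  At 3: Dia q and q is false, q is false, so (Dia q and q) and q is false.
    At 3: Dia q is true, q is false, so Dia q and q is false.
      At 3: Dia q requires q at some successor in {1, 4, 5}.
        q holds at 1, so Dia q is true at 3.
Satisfying worlds: {0, 1, 2, 4, 6}

0, 1, 2, 4, 6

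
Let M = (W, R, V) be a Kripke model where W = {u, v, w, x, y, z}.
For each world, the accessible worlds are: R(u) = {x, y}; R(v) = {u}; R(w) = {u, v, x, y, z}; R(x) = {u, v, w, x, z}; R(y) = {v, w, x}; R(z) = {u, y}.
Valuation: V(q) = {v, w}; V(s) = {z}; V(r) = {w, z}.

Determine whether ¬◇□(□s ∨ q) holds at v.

Yes

Recall that □ψ holds at a world iff ψ holds at every accessible world, and ◇ψ holds iff ψ holds at some accessible world.
At v: ◇□(□s ∨ q) is false, so ¬◇□(□s ∨ q) is true.
  At v: ◇□(□s ∨ q) requires □(□s ∨ q) at some successor in {u}.
    At u: □(□s ∨ q) is false.
  So ◇□(□s ∨ q) is false at v.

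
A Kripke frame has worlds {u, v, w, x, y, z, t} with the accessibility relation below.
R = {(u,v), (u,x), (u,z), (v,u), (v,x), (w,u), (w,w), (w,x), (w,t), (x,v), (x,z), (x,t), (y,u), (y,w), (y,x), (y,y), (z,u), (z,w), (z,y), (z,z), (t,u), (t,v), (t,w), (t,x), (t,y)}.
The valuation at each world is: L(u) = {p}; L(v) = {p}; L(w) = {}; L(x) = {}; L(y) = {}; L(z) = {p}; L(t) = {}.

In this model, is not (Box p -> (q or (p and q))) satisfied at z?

At z: Box p -> (q or (p and q)) is true, so not (Box p -> (q or (p and q))) is false.
  At z: Box p is false, q or (p and q) is false, so Box p -> (q or (p and q)) is true.
    At z: Box p requires p at every successor {u, w, y, z}.
      p fails at w, so Box p is false at z.

No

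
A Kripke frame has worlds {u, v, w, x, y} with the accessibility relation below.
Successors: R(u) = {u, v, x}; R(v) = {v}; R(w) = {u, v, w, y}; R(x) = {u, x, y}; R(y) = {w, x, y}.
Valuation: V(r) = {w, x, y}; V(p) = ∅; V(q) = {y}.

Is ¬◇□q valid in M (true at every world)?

Recall that □ψ holds at a world iff ψ holds at every accessible world, and ◇ψ holds iff ψ holds at some accessible world.
Let φ = ¬◇□q. Evaluate φ at each world:
  u (successors {u, v, x}): φ is true.
  v (successors {v}): φ is true.
  w (successors {u, v, w, y}): φ is true.
  x (successors {u, x, y}): φ is true.
  y (successors {w, x, y}): φ is true.
For instance, at y:
  At y: ◇□q is false, so ¬◇□q is true.
    At y: ◇□q requires □q at some successor in {w, x, y}.
      At w: □q is false.
      At x: □q is false.
      At y: □q is false.
    So ◇□q is false at y.

Yes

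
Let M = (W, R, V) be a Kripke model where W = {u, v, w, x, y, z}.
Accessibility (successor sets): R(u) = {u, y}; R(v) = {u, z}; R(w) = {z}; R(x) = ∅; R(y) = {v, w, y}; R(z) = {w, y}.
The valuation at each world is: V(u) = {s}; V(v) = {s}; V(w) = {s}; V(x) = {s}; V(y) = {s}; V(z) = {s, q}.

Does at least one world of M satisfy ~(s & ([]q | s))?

Recall that []ψ holds at a world iff ψ holds at every accessible world, and <>ψ holds iff ψ holds at some accessible world.
Let φ = ~(s & ([]q | s)). Evaluate φ at each world:
  u (successors {u, y}): φ is false.
  v (successors {u, z}): φ is false.
  w (successors {z}): φ is false.
  x (successors ∅): φ is false.
  y (successors {v, w, y}): φ is false.
  z (successors {w, y}): φ is false.
For instance, at u:
  At u: s & ([]q | s) is true, so ~(s & ([]q | s)) is false.
    At u: s is true, []q | s is true, so s & ([]q | s) is true.
      At u: []q is false, s is true, so []q | s is true.

No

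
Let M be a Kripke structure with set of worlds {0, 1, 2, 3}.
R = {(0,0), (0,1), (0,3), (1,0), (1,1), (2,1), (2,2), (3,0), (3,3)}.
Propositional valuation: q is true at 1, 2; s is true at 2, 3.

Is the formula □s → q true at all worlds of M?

Yes

Recall that □ψ holds at a world iff ψ holds at every accessible world, and ◇ψ holds iff ψ holds at some accessible world.
Let φ = □s → q. Evaluate φ at each world:
  0 (successors {0, 1, 3}): φ is true.
  1 (successors {0, 1}): φ is true.
  2 (successors {1, 2}): φ is true.
  3 (successors {0, 3}): φ is true.
For instance, at 1:
  At 1: □s is false, q is true, so □s → q is true.
    At 1: □s requires s at every successor {0, 1}.
      s fails at 0, so □s is false at 1.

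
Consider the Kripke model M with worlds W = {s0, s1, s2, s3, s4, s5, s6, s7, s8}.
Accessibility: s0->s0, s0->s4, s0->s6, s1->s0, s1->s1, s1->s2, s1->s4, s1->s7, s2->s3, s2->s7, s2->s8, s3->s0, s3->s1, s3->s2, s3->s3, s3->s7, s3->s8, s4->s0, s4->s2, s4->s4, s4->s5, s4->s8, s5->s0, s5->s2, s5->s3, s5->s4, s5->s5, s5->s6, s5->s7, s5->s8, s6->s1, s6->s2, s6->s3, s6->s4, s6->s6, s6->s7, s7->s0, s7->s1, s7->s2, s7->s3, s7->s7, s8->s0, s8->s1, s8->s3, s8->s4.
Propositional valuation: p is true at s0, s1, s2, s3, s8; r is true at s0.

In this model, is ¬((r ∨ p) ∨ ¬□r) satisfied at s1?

At s1: (r ∨ p) ∨ ¬□r is true, so ¬((r ∨ p) ∨ ¬□r) is false.
  At s1: r ∨ p is true, ¬□r is true, so (r ∨ p) ∨ ¬□r is true.
    At s1: □r is false, so ¬□r is true.
      At s1: □r requires r at every successor {s0, s1, s2, s4, s7}.
        r fails at s1, so □r is false at s1.

No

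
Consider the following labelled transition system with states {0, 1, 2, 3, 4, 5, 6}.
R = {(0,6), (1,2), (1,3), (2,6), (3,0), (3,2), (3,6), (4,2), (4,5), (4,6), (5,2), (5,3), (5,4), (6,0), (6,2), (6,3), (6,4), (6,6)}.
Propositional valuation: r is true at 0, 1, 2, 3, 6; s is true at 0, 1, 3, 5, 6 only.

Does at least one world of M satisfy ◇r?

Let φ = ◇r. Evaluate φ at each world:
  0 (successors {6}): φ is true.
  1 (successors {2, 3}): φ is true.
  2 (successors {6}): φ is true.
  3 (successors {0, 2, 6}): φ is true.
  4 (successors {2, 5, 6}): φ is true.
  5 (successors {2, 3, 4}): φ is true.
  6 (successors {0, 2, 3, 4, 6}): φ is true.
Detail at 0 (witness):
  At 0: ◇r requires r at some successor in {6}.
    r holds at 6, so ◇r is true at 0.

Yes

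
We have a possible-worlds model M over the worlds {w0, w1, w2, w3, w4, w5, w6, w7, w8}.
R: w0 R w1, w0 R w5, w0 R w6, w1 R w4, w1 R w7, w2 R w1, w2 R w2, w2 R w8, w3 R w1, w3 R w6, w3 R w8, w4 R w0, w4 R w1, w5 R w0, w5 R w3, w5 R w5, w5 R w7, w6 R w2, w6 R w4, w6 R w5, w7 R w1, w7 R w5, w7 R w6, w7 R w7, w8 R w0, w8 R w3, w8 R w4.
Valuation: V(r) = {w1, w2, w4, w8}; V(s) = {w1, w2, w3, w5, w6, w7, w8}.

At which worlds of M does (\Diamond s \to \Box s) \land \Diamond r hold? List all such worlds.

w0, w2, w3, w7

Let φ = (\Diamond s \to \Box s) \land \Diamond r. Evaluate φ at each world:
  w0 (successors {w1, w5, w6}): φ is true.
  w1 (successors {w4, w7}): φ is false.
  w2 (successors {w1, w2, w8}): φ is true.
  w3 (successors {w1, w6, w8}): φ is true.
  w4 (successors {w0, w1}): φ is false.
  w5 (successors {w0, w3, w5, w7}): φ is false.
  w6 (successors {w2, w4, w5}): φ is false.
  w7 (successors {w1, w5, w6, w7}): φ is true.
  w8 (successors {w0, w3, w4}): φ is false.
For instance, at w5:
  At w5: \Diamond s \to \Box s is false, \Diamond r is false, so (\Diamond s \to \Box s) \land \Diamond r is false.
    At w5: \Diamond s is true, \Box s is false, so \Diamond s \to \Box s is false.
      At w5: \Diamond s requires s at some successor in {w0, w3, w5, w7}.
        s holds at w3, so \Diamond s is true at w5.
      At w5: \Box s requires s at every successor {w0, w3, w5, w7}.
        s fails at w0, so \Box s is false at w5.
    At w5: \Diamond r requires r at some successor in {w0, w3, w5, w7}.
      At w0: r is false.
      At w3: r is false.
      At w5: r is false.
      At w7: r is false.
    So \Diamond r is false at w5.
Satisfying worlds: {w0, w2, w3, w7}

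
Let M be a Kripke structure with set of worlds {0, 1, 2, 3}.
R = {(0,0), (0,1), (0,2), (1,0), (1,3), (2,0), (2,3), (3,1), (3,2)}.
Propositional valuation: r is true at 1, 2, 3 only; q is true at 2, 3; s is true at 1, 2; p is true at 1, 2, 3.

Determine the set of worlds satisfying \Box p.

3

Let φ = \Box p. Evaluate φ at each world:
  0 (successors {0, 1, 2}): φ is false.
  1 (successors {0, 3}): φ is false.
  2 (successors {0, 3}): φ is false.
  3 (successors {1, 2}): φ is true.
For instance, at 0:
  At 0: \Box p requires p at every successor {0, 1, 2}.
    p fails at 0, so \Box p is false at 0.
Satisfying worlds: {3}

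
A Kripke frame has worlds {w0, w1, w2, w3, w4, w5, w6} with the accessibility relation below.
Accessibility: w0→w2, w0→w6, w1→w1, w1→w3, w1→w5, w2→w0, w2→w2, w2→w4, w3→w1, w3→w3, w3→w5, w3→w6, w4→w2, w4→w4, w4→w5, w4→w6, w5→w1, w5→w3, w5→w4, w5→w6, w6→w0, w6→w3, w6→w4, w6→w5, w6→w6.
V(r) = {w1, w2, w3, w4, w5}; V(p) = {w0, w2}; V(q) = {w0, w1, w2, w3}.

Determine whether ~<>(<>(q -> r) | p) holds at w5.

At w5: <>(<>(q -> r) | p) is true, so ~<>(<>(q -> r) | p) is false.
  At w5: <>(<>(q -> r) | p) requires <>(q -> r) | p at some successor in {w1, w3, w4, w6}.
    <>(q -> r) | p holds at w1, so <>(<>(q -> r) | p) is true at w5.
      At w1: <>(q -> r) is true, p is false, so <>(q -> r) | p is true.

No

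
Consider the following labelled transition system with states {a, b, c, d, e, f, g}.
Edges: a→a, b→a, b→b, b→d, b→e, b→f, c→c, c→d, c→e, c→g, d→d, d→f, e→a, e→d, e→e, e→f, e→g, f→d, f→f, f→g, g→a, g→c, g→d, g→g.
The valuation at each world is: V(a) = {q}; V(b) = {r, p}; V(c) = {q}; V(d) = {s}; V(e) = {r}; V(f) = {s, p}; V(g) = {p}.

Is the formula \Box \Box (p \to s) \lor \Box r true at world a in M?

Yes

Recall that \Box ψ holds at a world iff ψ holds at every accessible world, and \Diamond ψ holds iff ψ holds at some accessible world.
At a: \Box \Box (p \to s) is true, \Box r is false, so \Box \Box (p \to s) \lor \Box r is true.
  At a: \Box \Box (p \to s) requires \Box (p \to s) at every successor {a}.
      At a: \Box (p \to s) requires p \to s at every successor {a}.
        At a: p \to s is true.
      So \Box (p \to s) is true at a.
  So \Box \Box (p \to s) is true at a.
  At a: \Box r requires r at every successor {a}.
    r fails at a, so \Box r is false at a.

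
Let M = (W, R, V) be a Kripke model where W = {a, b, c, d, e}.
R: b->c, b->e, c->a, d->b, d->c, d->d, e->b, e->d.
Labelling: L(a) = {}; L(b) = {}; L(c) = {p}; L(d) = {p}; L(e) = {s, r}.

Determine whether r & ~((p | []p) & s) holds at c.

No

At c: r is false, ~((p | []p) & s) is true, so r & ~((p | []p) & s) is false.
  At c: (p | []p) & s is false, so ~((p | []p) & s) is true.
    At c: p | []p is true, s is false, so (p | []p) & s is false.
      At c: p is true, []p is false, so p | []p is true.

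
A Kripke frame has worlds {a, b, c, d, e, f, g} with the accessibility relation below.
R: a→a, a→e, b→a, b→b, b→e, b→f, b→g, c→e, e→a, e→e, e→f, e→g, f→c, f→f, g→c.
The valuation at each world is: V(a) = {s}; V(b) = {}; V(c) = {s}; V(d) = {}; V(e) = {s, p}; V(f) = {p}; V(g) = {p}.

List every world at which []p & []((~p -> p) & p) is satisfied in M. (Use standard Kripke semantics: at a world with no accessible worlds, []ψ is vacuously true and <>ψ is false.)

c, d

Recall that []ψ holds at a world iff ψ holds at every accessible world, and <>ψ holds iff ψ holds at some accessible world.
Let φ = []p & []((~p -> p) & p). Evaluate φ at each world:
  a (successors {a, e}): φ is false.
  b (successors {a, b, e, f, g}): φ is false.
  c (successors {e}): φ is true.
  d (successors ∅): φ is true.
  e (successors {a, e, f, g}): φ is false.
  f (successors {c, f}): φ is false.
  g (successors {c}): φ is false.
For instance, at f:
  At f: []p is false, []((~p -> p) & p) is false, so []p & []((~p -> p) & p) is false.
    At f: []p requires p at every successor {c, f}.
      p fails at c, so []p is false at f.
    At f: []((~p -> p) & p) requires (~p -> p) & p at every successor {c, f}.
      (~p -> p) & p fails at c, so []((~p -> p) & p) is false at f.
Satisfying worlds: {c, d}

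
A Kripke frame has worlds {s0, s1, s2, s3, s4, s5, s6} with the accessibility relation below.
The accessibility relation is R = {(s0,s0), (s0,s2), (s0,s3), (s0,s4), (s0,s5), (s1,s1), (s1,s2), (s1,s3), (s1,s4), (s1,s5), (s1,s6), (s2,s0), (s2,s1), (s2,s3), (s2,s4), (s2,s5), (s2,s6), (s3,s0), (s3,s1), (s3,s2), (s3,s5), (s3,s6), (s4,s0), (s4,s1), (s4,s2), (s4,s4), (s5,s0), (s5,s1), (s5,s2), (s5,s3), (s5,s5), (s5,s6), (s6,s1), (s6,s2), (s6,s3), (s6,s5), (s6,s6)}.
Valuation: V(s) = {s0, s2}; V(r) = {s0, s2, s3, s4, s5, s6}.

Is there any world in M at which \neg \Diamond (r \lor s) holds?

No

Let φ = \neg \Diamond (r \lor s). Evaluate φ at each world:
  s0 (successors {s0, s2, s3, s4, s5}): φ is false.
  s1 (successors {s1, s2, s3, s4, s5, s6}): φ is false.
  s2 (successors {s0, s1, s3, s4, s5, s6}): φ is false.
  s3 (successors {s0, s1, s2, s5, s6}): φ is false.
  s4 (successors {s0, s1, s2, s4}): φ is false.
  s5 (successors {s0, s1, s2, s3, s5, s6}): φ is false.
  s6 (successors {s1, s2, s3, s5, s6}): φ is false.
For instance, at s3:
  At s3: \Diamond (r \lor s) is true, so \neg \Diamond (r \lor s) is false.
    At s3: \Diamond (r \lor s) requires r \lor s at some successor in {s0, s1, s2, s5, s6}.
      r \lor s holds at s0, so \Diamond (r \lor s) is true at s3.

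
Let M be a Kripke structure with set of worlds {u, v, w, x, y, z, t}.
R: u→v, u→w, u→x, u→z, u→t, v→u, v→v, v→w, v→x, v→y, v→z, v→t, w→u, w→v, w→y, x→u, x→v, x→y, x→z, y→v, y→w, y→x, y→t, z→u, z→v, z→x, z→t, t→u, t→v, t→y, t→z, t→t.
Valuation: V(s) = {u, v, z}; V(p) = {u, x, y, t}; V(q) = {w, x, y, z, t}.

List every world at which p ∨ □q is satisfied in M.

u, x, y, t

Recall that □ψ holds at a world iff ψ holds at every accessible world, and ◇ψ holds iff ψ holds at some accessible world.
Let φ = p ∨ □q. Evaluate φ at each world:
  u (successors {v, w, x, z, t}): φ is true.
  v (successors {u, v, w, x, y, z, t}): φ is false.
  w (successors {u, v, y}): φ is false.
  x (successors {u, v, y, z}): φ is true.
  y (successors {v, w, x, t}): φ is true.
  z (successors {u, v, x, t}): φ is false.
  t (successors {u, v, y, z, t}): φ is true.
For instance, at t:
  At t: p is true, □q is false, so p ∨ □q is true.
    At t: □q requires q at every successor {u, v, y, z, t}.
      q fails at u, so □q is false at t.
Satisfying worlds: {u, x, y, t}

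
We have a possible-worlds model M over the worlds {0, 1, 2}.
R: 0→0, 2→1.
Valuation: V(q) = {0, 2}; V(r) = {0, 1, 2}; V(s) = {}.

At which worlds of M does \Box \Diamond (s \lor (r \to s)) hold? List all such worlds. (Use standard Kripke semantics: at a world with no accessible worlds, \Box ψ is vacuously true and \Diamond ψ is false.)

Recall that \Box ψ holds at a world iff ψ holds at every accessible world, and \Diamond ψ holds iff ψ holds at some accessible world.
Let φ = \Box \Diamond (s \lor (r \to s)). Evaluate φ at each world:
  0 (successors {0}): φ is false.
  1 (successors ∅): φ is true.
  2 (successors {1}): φ is false.
For instance, at 2:
  At 2: \Box \Diamond (s \lor (r \to s)) requires \Diamond (s \lor (r \to s)) at every successor {1}.
    \Diamond (s \lor (r \to s)) fails at 1, so \Box \Diamond (s \lor (r \to s)) is false at 2.
      At 1: no accessible worlds, so \Diamond (s \lor (r \to s)) is false.
Satisfying worlds: {1}

1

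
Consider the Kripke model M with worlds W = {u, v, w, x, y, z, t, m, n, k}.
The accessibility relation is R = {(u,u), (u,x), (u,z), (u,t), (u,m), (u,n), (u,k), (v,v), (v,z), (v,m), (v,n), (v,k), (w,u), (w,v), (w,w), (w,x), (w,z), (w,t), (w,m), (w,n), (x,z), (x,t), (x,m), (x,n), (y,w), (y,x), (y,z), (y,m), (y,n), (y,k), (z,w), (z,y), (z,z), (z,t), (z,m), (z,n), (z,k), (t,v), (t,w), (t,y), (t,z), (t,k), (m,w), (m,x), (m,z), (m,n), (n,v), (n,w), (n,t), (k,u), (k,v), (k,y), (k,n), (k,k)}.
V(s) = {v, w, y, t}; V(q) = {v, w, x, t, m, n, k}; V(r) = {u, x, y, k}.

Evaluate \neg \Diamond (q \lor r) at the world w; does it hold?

No

At w: \Diamond (q \lor r) is true, so \neg \Diamond (q \lor r) is false.
  At w: \Diamond (q \lor r) requires q \lor r at some successor in {u, v, w, x, z, t, m, n}.
    q \lor r holds at u, so \Diamond (q \lor r) is true at w.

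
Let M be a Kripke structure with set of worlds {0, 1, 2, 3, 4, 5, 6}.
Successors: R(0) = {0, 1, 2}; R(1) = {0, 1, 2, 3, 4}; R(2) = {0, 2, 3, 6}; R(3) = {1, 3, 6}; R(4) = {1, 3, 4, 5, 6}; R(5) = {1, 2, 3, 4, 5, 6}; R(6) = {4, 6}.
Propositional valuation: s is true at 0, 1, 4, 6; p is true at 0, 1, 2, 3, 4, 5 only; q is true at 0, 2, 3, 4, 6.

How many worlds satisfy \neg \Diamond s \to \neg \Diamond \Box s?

Let φ = \neg \Diamond s \to \neg \Diamond \Box s. Evaluate φ at each world:
  0 (successors {0, 1, 2}): φ is true.
  1 (successors {0, 1, 2, 3, 4}): φ is true.
  2 (successors {0, 2, 3, 6}): φ is true.
  3 (successors {1, 3, 6}): φ is true.
  4 (successors {1, 3, 4, 5, 6}): φ is true.
  5 (successors {1, 2, 3, 4, 5, 6}): φ is true.
  6 (successors {4, 6}): φ is true.
For instance, at 1:
  At 1: \neg \Diamond s is false, \neg \Diamond \Box s is true, so \neg \Diamond s \to \neg \Diamond \Box s is true.
    At 1: \Diamond s is true, so \neg \Diamond s is false.
      At 1: \Diamond s requires s at some successor in {0, 1, 2, 3, 4}.
        s holds at 0, so \Diamond s is true at 1.
    At 1: \Diamond \Box s is false, so \neg \Diamond \Box s is true.
      At 1: \Diamond \Box s requires \Box s at some successor in {0, 1, 2, 3, 4}.
        At 0: \Box s is false.
        At 1: \Box s is false.
        At 2: \Box s is false.
        At 3: \Box s is false.
        At 4: \Box s is false.
      So \Diamond \Box s is false at 1.
Satisfying worlds: {0, 1, 2, 3, 4, 5, 6}

7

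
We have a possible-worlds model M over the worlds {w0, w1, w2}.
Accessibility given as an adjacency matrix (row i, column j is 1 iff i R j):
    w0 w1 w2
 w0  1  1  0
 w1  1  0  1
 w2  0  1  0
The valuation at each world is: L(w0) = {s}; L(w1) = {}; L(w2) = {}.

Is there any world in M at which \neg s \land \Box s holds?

No

Recall that \Box ψ holds at a world iff ψ holds at every accessible world, and \Diamond ψ holds iff ψ holds at some accessible world.
Let φ = \neg s \land \Box s. Evaluate φ at each world:
  w0 (successors {w0, w1}): φ is false.
  w1 (successors {w0, w2}): φ is false.
  w2 (successors {w1}): φ is false.
For instance, at w2:
  At w2: \neg s is true, \Box s is false, so \neg s \land \Box s is false.
    At w2: \Box s requires s at every successor {w1}.
      s fails at w1, so \Box s is false at w2.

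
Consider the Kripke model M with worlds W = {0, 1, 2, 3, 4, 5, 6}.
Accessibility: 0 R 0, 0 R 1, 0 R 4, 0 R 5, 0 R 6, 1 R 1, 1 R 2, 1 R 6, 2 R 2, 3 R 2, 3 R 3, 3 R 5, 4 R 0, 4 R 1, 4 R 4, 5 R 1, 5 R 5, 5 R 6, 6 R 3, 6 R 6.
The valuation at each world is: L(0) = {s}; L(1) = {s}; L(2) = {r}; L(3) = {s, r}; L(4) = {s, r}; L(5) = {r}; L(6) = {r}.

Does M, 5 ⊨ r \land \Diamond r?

At 5: r is true, \Diamond r is true, so r \land \Diamond r is true.
  At 5: \Diamond r requires r at some successor in {1, 5, 6}.
    r holds at 5, so \Diamond r is true at 5.

Yes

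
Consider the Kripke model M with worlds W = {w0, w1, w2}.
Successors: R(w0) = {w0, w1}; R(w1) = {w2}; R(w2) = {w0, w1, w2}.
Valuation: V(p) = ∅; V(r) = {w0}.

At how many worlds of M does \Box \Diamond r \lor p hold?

1

Recall that \Box ψ holds at a world iff ψ holds at every accessible world, and \Diamond ψ holds iff ψ holds at some accessible world.
Let φ = \Box \Diamond r \lor p. Evaluate φ at each world:
  w0 (successors {w0, w1}): φ is false.
  w1 (successors {w2}): φ is true.
  w2 (successors {w0, w1, w2}): φ is false.
For instance, at w0:
  At w0: \Box \Diamond r is false, p is false, so \Box \Diamond r \lor p is false.
    At w0: \Box \Diamond r requires \Diamond r at every successor {w0, w1}.
      \Diamond r fails at w1, so \Box \Diamond r is false at w0.
Satisfying worlds: {w1}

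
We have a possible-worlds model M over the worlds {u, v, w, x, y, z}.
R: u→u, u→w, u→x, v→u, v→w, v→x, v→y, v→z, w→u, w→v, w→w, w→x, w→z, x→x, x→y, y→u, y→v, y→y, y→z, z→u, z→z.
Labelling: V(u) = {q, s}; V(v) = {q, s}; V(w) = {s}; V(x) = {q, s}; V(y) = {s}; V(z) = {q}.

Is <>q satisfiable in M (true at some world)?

Let φ = <>q. Evaluate φ at each world:
  u (successors {u, w, x}): φ is true.
  v (successors {u, w, x, y, z}): φ is true.
  w (successors {u, v, w, x, z}): φ is true.
  x (successors {x, y}): φ is true.
  y (successors {u, v, y, z}): φ is true.
  z (successors {u, z}): φ is true.
Detail at u (witness):
  At u: <>q requires q at some successor in {u, w, x}.
    q holds at u, so <>q is true at u.

Yes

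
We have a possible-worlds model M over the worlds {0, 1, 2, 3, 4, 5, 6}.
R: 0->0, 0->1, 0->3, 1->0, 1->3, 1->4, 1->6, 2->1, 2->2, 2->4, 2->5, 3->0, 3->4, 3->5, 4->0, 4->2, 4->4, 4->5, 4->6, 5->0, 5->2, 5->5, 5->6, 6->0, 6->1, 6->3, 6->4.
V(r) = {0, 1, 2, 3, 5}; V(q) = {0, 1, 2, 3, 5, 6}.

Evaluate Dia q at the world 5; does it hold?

Recall that Dia ψ holds at a world iff ψ holds at some accessible world.
At 5: Dia q requires q at some successor in {0, 2, 5, 6}.
  q holds at 0, so Dia q is true at 5.

Yes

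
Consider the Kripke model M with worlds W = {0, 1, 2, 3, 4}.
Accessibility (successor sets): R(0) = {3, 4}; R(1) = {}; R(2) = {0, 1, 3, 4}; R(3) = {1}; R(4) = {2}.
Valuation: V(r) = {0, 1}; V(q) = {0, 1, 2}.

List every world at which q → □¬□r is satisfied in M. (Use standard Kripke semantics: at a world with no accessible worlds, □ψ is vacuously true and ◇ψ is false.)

Let φ = q → □¬□r. Evaluate φ at each world:
  0 (successors {3, 4}): φ is false.
  1 (successors ∅): φ is true.
  2 (successors {0, 1, 3, 4}): φ is false.
  3 (successors {1}): φ is true.
  4 (successors {2}): φ is true.
For instance, at 0:
  At 0: q is true, □¬□r is false, so q → □¬□r is false.
    At 0: □¬□r requires ¬□r at every successor {3, 4}.
      ¬□r fails at 3, so □¬□r is false at 0.
Satisfying worlds: {1, 3, 4}

1, 3, 4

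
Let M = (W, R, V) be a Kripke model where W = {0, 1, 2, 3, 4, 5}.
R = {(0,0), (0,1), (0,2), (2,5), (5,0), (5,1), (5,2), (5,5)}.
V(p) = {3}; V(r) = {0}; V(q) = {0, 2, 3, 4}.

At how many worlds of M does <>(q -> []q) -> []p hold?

3

Recall that []ψ holds at a world iff ψ holds at every accessible world, and <>ψ holds iff ψ holds at some accessible world.
Let φ = <>(q -> []q) -> []p. Evaluate φ at each world:
  0 (successors {0, 1, 2}): φ is false.
  1 (successors ∅): φ is true.
  2 (successors {5}): φ is false.
  3 (successors ∅): φ is true.
  4 (successors ∅): φ is true.
  5 (successors {0, 1, 2, 5}): φ is false.
For instance, at 2:
  At 2: <>(q -> []q) is true, []p is false, so <>(q -> []q) -> []p is false.
    At 2: <>(q -> []q) requires q -> []q at some successor in {5}.
      q -> []q holds at 5, so <>(q -> []q) is true at 2.
    At 2: []p requires p at every successor {5}.
      p fails at 5, so []p is false at 2.
Satisfying worlds: {1, 3, 4}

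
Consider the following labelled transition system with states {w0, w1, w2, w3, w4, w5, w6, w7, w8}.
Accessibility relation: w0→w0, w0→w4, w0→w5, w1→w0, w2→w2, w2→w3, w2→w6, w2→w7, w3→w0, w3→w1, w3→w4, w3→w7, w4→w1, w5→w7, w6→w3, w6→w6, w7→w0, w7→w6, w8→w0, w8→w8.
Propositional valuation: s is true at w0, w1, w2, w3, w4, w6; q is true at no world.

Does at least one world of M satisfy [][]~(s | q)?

Let φ = [][]~(s | q). Evaluate φ at each world:
  w0 (successors {w0, w4, w5}): φ is false.
  w1 (successors {w0}): φ is false.
  w2 (successors {w2, w3, w6, w7}): φ is false.
  w3 (successors {w0, w1, w4, w7}): φ is false.
  w4 (successors {w1}): φ is false.
  w5 (successors {w7}): φ is false.
  w6 (successors {w3, w6}): φ is false.
  w7 (successors {w0, w6}): φ is false.
  w8 (successors {w0, w8}): φ is false.
For instance, at w6:
  At w6: [][]~(s | q) requires []~(s | q) at every successor {w3, w6}.
    []~(s | q) fails at w3, so [][]~(s | q) is false at w6.
      At w3: []~(s | q) requires ~(s | q) at every successor {w0, w1, w4, w7}.
        ~(s | q) fails at w0, so []~(s | q) is false at w3.

No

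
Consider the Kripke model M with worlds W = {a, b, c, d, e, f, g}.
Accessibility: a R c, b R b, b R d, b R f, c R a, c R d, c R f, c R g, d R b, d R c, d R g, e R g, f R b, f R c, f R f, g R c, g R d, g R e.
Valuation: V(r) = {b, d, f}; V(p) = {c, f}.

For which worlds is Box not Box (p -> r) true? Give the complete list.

Let φ = Box not Box (p -> r). Evaluate φ at each world:
  a (successors {c}): φ is false.
  b (successors {b, d, f}): φ is false.
  c (successors {a, d, f, g}): φ is true.
  d (successors {b, c, g}): φ is false.
  e (successors {g}): φ is true.
  f (successors {b, c, f}): φ is false.
  g (successors {c, d, e}): φ is false.
For instance, at c:
  At c: Box not Box (p -> r) requires not Box (p -> r) at every successor {a, d, f, g}.
    At a: not Box (p -> r) is true.
    At d: not Box (p -> r) is true.
    At f: not Box (p -> r) is true.
    At g: not Box (p -> r) is true.
  So Box not Box (p -> r) is true at c.
Satisfying worlds: {c, e}

c, e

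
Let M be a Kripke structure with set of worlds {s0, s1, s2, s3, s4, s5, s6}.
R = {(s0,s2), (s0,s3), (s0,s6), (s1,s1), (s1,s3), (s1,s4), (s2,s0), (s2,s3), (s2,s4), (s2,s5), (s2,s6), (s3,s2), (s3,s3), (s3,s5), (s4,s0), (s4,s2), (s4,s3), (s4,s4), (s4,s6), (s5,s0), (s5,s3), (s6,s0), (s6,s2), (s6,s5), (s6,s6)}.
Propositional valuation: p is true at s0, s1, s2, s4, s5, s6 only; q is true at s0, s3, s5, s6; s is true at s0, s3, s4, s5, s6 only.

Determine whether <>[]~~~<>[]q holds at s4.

At s4: <>[]~~~<>[]q requires []~~~<>[]q at some successor in {s0, s2, s3, s4, s6}.
  At s0: []~~~<>[]q is false.
  At s2: []~~~<>[]q is false.
  At s3: []~~~<>[]q is false.
  At s4: []~~~<>[]q is false.
  At s6: []~~~<>[]q is false.
So <>[]~~~<>[]q is false at s4.

No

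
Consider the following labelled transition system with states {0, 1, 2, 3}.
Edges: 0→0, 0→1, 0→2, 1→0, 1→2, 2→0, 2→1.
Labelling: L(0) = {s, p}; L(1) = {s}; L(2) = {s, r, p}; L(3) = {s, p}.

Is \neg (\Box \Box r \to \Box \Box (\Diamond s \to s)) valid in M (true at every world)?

No

Recall that \Box ψ holds at a world iff ψ holds at every accessible world, and \Diamond ψ holds iff ψ holds at some accessible world.
Let φ = \neg (\Box \Box r \to \Box \Box (\Diamond s \to s)). Evaluate φ at each world:
  0 (successors {0, 1, 2}): φ is false.
  1 (successors {0, 2}): φ is false.
  2 (successors {0, 1}): φ is false.
  3 (successors ∅): φ is false.
Detail at 0 (counterexample):
  At 0: \Box \Box r \to \Box \Box (\Diamond s \to s) is true, so \neg (\Box \Box r \to \Box \Box (\Diamond s \to s)) is false.
    At 0: \Box \Box r is false, \Box \Box (\Diamond s \to s) is true, so \Box \Box r \to \Box \Box (\Diamond s \to s) is true.
      At 0: \Box \Box r requires \Box r at every successor {0, 1, 2}.
        \Box r fails at 0, so \Box \Box r is false at 0.
      At 0: \Box \Box (\Diamond s \to s) requires \Box (\Diamond s \to s) at every successor {0, 1, 2}.
        At 0: \Box (\Diamond s \to s) is true.
        At 1: \Box (\Diamond s \to s) is true.
        At 2: \Box (\Diamond s \to s) is true.
      So \Box \Box (\Diamond s \to s) is true at 0.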